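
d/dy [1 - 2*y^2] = -4*y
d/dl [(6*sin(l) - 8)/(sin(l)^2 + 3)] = 2*(-3*sin(l)^2 + 8*sin(l) + 9)*cos(l)/(sin(l)^2 + 3)^2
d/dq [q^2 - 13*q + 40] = 2*q - 13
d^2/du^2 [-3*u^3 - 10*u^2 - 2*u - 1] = -18*u - 20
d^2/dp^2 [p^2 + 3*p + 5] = 2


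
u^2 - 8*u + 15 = (u - 5)*(u - 3)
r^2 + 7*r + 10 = (r + 2)*(r + 5)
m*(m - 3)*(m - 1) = m^3 - 4*m^2 + 3*m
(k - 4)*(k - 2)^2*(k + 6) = k^4 - 2*k^3 - 28*k^2 + 104*k - 96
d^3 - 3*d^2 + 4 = (d - 2)^2*(d + 1)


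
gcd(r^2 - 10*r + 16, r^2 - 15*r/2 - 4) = r - 8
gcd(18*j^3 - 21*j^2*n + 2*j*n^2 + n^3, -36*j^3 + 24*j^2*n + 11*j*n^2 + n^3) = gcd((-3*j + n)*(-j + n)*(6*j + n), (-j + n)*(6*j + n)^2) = 6*j^2 - 5*j*n - n^2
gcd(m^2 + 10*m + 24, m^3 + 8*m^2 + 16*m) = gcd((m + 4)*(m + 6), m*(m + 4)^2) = m + 4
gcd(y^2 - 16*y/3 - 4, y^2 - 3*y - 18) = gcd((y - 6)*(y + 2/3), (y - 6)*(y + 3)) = y - 6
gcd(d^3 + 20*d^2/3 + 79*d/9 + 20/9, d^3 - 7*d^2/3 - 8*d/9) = d + 1/3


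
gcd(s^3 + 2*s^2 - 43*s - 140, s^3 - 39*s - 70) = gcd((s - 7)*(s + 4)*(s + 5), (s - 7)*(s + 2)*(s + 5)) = s^2 - 2*s - 35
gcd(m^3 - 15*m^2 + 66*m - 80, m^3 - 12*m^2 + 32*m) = m - 8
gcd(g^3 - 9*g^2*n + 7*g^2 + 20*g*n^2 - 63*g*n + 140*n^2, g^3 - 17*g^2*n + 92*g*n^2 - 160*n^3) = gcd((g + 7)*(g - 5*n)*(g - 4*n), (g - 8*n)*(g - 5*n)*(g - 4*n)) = g^2 - 9*g*n + 20*n^2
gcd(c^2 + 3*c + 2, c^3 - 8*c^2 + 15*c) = 1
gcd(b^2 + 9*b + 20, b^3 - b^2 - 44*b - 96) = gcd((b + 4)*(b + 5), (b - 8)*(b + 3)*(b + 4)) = b + 4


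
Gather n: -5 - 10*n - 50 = -10*n - 55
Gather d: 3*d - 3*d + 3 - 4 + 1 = 0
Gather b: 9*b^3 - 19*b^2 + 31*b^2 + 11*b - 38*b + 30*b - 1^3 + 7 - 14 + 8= 9*b^3 + 12*b^2 + 3*b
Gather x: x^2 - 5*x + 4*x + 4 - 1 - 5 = x^2 - x - 2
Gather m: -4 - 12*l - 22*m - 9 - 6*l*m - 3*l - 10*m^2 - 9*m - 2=-15*l - 10*m^2 + m*(-6*l - 31) - 15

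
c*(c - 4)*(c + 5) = c^3 + c^2 - 20*c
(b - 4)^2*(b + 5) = b^3 - 3*b^2 - 24*b + 80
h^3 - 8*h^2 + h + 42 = (h - 7)*(h - 3)*(h + 2)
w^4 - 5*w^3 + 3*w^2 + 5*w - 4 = (w - 4)*(w - 1)^2*(w + 1)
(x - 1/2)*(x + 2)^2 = x^3 + 7*x^2/2 + 2*x - 2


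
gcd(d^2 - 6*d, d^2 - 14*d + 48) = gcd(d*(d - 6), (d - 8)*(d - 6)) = d - 6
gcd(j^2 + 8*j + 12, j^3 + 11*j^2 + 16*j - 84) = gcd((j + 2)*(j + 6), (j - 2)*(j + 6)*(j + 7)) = j + 6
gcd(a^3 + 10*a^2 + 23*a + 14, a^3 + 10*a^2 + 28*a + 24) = a + 2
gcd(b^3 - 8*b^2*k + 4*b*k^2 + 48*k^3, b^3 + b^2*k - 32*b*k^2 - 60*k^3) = b^2 - 4*b*k - 12*k^2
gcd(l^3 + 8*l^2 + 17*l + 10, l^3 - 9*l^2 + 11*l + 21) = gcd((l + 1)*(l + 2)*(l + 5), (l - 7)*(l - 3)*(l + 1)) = l + 1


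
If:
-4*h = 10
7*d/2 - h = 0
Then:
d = -5/7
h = -5/2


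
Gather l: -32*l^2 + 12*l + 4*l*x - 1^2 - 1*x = -32*l^2 + l*(4*x + 12) - x - 1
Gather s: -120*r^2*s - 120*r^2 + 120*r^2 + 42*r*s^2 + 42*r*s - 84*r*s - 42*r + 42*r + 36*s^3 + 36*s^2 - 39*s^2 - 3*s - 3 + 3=36*s^3 + s^2*(42*r - 3) + s*(-120*r^2 - 42*r - 3)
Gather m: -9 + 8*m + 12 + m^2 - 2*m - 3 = m^2 + 6*m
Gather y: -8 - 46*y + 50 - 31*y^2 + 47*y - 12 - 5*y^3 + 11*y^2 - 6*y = -5*y^3 - 20*y^2 - 5*y + 30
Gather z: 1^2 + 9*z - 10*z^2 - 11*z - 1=-10*z^2 - 2*z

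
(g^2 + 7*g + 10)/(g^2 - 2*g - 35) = (g + 2)/(g - 7)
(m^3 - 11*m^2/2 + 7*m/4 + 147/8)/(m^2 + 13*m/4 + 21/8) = (4*m^2 - 28*m + 49)/(4*m + 7)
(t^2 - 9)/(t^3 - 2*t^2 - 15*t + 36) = (t + 3)/(t^2 + t - 12)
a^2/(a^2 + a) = a/(a + 1)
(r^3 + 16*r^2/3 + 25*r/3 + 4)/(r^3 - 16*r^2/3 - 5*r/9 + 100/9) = 3*(r^2 + 4*r + 3)/(3*r^2 - 20*r + 25)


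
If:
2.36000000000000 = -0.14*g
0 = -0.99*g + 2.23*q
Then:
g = -16.86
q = -7.48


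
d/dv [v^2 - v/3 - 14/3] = 2*v - 1/3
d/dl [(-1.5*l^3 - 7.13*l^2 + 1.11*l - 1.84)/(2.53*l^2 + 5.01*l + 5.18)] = (-3.795*l^4 - 15.03*l^3 - 61.8396*l^2 - 64.5564*l + 14.9682)/(6.4009*l^4 + 25.3506*l^3 + 51.3109*l^2 + 51.9036*l + 26.8324)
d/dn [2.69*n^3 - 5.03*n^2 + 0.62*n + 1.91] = 8.07*n^2 - 10.06*n + 0.62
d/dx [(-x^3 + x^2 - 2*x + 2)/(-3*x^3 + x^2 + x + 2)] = (2*x^4 - 14*x^3 + 15*x^2 - 6)/(9*x^6 - 6*x^5 - 5*x^4 - 10*x^3 + 5*x^2 + 4*x + 4)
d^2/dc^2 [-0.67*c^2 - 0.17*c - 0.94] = -1.34000000000000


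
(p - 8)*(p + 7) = p^2 - p - 56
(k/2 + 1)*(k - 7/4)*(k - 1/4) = k^3/2 - 57*k/32 + 7/16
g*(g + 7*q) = g^2 + 7*g*q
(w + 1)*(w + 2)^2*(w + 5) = w^4 + 10*w^3 + 33*w^2 + 44*w + 20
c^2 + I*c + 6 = (c - 2*I)*(c + 3*I)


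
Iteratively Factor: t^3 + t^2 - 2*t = (t - 1)*(t^2 + 2*t) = t*(t - 1)*(t + 2)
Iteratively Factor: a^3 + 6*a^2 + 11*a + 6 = (a + 2)*(a^2 + 4*a + 3) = (a + 2)*(a + 3)*(a + 1)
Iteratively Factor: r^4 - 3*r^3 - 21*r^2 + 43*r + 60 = (r + 4)*(r^3 - 7*r^2 + 7*r + 15) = (r + 1)*(r + 4)*(r^2 - 8*r + 15) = (r - 3)*(r + 1)*(r + 4)*(r - 5)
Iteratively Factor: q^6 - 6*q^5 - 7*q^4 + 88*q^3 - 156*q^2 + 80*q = (q - 2)*(q^5 - 4*q^4 - 15*q^3 + 58*q^2 - 40*q) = (q - 2)*(q - 1)*(q^4 - 3*q^3 - 18*q^2 + 40*q) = (q - 2)*(q - 1)*(q + 4)*(q^3 - 7*q^2 + 10*q) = q*(q - 2)*(q - 1)*(q + 4)*(q^2 - 7*q + 10) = q*(q - 2)^2*(q - 1)*(q + 4)*(q - 5)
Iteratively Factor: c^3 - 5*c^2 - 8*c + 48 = (c + 3)*(c^2 - 8*c + 16) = (c - 4)*(c + 3)*(c - 4)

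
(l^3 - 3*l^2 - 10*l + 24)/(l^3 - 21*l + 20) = (l^2 + l - 6)/(l^2 + 4*l - 5)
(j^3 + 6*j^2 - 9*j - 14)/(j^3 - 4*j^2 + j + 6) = (j + 7)/(j - 3)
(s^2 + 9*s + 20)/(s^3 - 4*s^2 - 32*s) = (s + 5)/(s*(s - 8))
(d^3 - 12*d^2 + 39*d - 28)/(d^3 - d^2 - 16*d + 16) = (d - 7)/(d + 4)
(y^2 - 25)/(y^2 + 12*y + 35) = (y - 5)/(y + 7)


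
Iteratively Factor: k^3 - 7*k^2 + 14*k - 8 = (k - 4)*(k^2 - 3*k + 2) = (k - 4)*(k - 1)*(k - 2)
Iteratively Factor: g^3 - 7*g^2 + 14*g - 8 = (g - 2)*(g^2 - 5*g + 4) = (g - 4)*(g - 2)*(g - 1)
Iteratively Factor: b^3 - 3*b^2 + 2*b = (b - 1)*(b^2 - 2*b) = b*(b - 1)*(b - 2)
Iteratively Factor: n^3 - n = (n + 1)*(n^2 - n) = n*(n + 1)*(n - 1)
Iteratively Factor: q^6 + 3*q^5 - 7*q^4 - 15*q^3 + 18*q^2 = (q - 1)*(q^5 + 4*q^4 - 3*q^3 - 18*q^2) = q*(q - 1)*(q^4 + 4*q^3 - 3*q^2 - 18*q) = q^2*(q - 1)*(q^3 + 4*q^2 - 3*q - 18) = q^2*(q - 1)*(q + 3)*(q^2 + q - 6) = q^2*(q - 2)*(q - 1)*(q + 3)*(q + 3)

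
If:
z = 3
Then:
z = 3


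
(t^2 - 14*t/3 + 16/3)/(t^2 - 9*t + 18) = (3*t^2 - 14*t + 16)/(3*(t^2 - 9*t + 18))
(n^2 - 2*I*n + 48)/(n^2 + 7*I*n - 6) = (n - 8*I)/(n + I)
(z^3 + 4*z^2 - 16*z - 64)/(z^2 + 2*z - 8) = (z^2 - 16)/(z - 2)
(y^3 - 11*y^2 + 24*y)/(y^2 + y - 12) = y*(y - 8)/(y + 4)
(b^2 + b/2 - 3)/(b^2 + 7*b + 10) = (b - 3/2)/(b + 5)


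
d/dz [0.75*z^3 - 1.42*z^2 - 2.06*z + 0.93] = 2.25*z^2 - 2.84*z - 2.06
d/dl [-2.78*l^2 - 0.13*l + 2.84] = -5.56*l - 0.13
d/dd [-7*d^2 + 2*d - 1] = 2 - 14*d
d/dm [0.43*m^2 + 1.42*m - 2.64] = 0.86*m + 1.42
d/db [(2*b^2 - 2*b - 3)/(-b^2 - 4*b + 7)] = 2*(-5*b^2 + 11*b - 13)/(b^4 + 8*b^3 + 2*b^2 - 56*b + 49)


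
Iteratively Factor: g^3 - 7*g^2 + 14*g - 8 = (g - 1)*(g^2 - 6*g + 8) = (g - 2)*(g - 1)*(g - 4)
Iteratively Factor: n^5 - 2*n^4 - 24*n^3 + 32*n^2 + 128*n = (n)*(n^4 - 2*n^3 - 24*n^2 + 32*n + 128) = n*(n - 4)*(n^3 + 2*n^2 - 16*n - 32) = n*(n - 4)^2*(n^2 + 6*n + 8) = n*(n - 4)^2*(n + 4)*(n + 2)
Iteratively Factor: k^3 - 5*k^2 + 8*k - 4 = (k - 2)*(k^2 - 3*k + 2) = (k - 2)^2*(k - 1)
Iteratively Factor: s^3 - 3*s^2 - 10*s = (s + 2)*(s^2 - 5*s) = (s - 5)*(s + 2)*(s)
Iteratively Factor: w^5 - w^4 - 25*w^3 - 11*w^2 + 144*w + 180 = (w + 2)*(w^4 - 3*w^3 - 19*w^2 + 27*w + 90) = (w + 2)*(w + 3)*(w^3 - 6*w^2 - w + 30) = (w - 3)*(w + 2)*(w + 3)*(w^2 - 3*w - 10) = (w - 5)*(w - 3)*(w + 2)*(w + 3)*(w + 2)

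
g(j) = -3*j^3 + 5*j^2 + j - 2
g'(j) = -9*j^2 + 10*j + 1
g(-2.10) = 45.73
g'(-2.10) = -59.69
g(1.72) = -0.75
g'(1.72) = -8.43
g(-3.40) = 170.31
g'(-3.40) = -137.04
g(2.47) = -14.23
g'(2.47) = -29.21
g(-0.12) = -2.04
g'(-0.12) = -0.33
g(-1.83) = 31.30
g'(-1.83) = -47.44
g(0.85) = 0.62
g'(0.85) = 3.00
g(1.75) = -1.02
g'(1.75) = -9.06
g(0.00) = -2.00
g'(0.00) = 1.00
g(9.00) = -1775.00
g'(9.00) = -638.00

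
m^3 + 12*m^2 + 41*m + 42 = (m + 2)*(m + 3)*(m + 7)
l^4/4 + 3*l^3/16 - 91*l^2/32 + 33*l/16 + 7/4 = (l/4 + 1)*(l - 2)*(l - 7/4)*(l + 1/2)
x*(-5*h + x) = -5*h*x + x^2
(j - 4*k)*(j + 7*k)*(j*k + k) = j^3*k + 3*j^2*k^2 + j^2*k - 28*j*k^3 + 3*j*k^2 - 28*k^3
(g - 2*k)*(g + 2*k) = g^2 - 4*k^2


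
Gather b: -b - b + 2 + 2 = 4 - 2*b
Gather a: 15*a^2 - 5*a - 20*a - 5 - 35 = 15*a^2 - 25*a - 40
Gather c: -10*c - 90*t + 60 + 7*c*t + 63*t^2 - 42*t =c*(7*t - 10) + 63*t^2 - 132*t + 60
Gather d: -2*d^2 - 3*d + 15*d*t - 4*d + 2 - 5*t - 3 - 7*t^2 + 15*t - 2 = -2*d^2 + d*(15*t - 7) - 7*t^2 + 10*t - 3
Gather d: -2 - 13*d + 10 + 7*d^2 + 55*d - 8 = 7*d^2 + 42*d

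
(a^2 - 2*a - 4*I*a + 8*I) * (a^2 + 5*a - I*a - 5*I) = a^4 + 3*a^3 - 5*I*a^3 - 14*a^2 - 15*I*a^2 - 12*a + 50*I*a + 40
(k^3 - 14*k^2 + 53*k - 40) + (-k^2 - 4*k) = k^3 - 15*k^2 + 49*k - 40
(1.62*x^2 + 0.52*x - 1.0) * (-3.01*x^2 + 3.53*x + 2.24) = -4.8762*x^4 + 4.1534*x^3 + 8.4744*x^2 - 2.3652*x - 2.24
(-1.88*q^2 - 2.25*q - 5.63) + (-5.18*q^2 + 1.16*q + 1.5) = -7.06*q^2 - 1.09*q - 4.13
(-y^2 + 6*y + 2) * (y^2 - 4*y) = -y^4 + 10*y^3 - 22*y^2 - 8*y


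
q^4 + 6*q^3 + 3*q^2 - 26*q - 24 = (q - 2)*(q + 1)*(q + 3)*(q + 4)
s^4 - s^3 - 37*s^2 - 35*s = s*(s - 7)*(s + 1)*(s + 5)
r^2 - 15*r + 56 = (r - 8)*(r - 7)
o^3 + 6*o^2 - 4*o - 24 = (o - 2)*(o + 2)*(o + 6)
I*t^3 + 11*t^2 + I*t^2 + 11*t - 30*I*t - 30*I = (t - 6*I)*(t - 5*I)*(I*t + I)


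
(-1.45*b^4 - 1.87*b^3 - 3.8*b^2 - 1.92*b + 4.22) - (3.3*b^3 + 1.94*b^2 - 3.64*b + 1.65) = -1.45*b^4 - 5.17*b^3 - 5.74*b^2 + 1.72*b + 2.57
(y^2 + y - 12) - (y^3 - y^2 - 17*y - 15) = -y^3 + 2*y^2 + 18*y + 3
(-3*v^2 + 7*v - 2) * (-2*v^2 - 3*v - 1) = 6*v^4 - 5*v^3 - 14*v^2 - v + 2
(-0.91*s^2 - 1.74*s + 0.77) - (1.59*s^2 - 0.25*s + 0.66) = -2.5*s^2 - 1.49*s + 0.11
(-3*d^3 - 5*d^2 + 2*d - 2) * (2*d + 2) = -6*d^4 - 16*d^3 - 6*d^2 - 4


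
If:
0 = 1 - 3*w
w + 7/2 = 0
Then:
No Solution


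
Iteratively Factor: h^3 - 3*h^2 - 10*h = (h)*(h^2 - 3*h - 10) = h*(h + 2)*(h - 5)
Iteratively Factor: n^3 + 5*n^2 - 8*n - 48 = (n + 4)*(n^2 + n - 12) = (n + 4)^2*(n - 3)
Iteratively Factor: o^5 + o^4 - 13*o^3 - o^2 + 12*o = (o - 1)*(o^4 + 2*o^3 - 11*o^2 - 12*o) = (o - 1)*(o + 1)*(o^3 + o^2 - 12*o) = o*(o - 1)*(o + 1)*(o^2 + o - 12) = o*(o - 1)*(o + 1)*(o + 4)*(o - 3)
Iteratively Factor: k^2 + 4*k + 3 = (k + 3)*(k + 1)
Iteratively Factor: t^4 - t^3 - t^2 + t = (t - 1)*(t^3 - t) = t*(t - 1)*(t^2 - 1) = t*(t - 1)^2*(t + 1)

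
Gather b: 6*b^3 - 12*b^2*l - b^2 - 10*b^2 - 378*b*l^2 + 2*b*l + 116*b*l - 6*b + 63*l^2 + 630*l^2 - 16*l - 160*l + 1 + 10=6*b^3 + b^2*(-12*l - 11) + b*(-378*l^2 + 118*l - 6) + 693*l^2 - 176*l + 11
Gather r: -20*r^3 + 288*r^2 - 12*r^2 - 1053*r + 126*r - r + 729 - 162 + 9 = -20*r^3 + 276*r^2 - 928*r + 576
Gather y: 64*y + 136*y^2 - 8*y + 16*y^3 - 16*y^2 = 16*y^3 + 120*y^2 + 56*y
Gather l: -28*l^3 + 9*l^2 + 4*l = -28*l^3 + 9*l^2 + 4*l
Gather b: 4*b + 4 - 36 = 4*b - 32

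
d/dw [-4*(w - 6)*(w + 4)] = 8 - 8*w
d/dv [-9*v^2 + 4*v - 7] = 4 - 18*v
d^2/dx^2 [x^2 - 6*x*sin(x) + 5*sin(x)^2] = 6*x*sin(x) - 20*sin(x)^2 - 12*cos(x) + 12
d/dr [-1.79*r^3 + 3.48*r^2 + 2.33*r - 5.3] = -5.37*r^2 + 6.96*r + 2.33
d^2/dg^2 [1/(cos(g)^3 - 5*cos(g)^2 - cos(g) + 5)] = ((5 - cos(g))*(-cos(g) - 40*cos(2*g) + 9*cos(3*g))/4 + 2*(-3*cos(g)^2 + 10*cos(g) + 1)^2)/((5 - cos(g))^3*sin(g)^4)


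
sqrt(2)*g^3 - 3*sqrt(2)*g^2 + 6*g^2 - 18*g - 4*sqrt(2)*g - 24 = (g - 4)*(g + 3*sqrt(2))*(sqrt(2)*g + sqrt(2))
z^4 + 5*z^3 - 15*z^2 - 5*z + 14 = (z - 2)*(z - 1)*(z + 1)*(z + 7)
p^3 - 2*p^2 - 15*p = p*(p - 5)*(p + 3)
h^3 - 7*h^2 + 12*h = h*(h - 4)*(h - 3)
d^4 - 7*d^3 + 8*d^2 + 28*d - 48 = (d - 4)*(d - 3)*(d - 2)*(d + 2)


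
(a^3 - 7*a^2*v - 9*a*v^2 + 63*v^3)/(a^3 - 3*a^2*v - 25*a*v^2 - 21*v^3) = (a - 3*v)/(a + v)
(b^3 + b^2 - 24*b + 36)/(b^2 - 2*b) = b + 3 - 18/b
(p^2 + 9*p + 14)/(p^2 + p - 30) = (p^2 + 9*p + 14)/(p^2 + p - 30)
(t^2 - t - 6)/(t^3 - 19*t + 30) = (t + 2)/(t^2 + 3*t - 10)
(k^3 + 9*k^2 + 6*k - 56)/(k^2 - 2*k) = k + 11 + 28/k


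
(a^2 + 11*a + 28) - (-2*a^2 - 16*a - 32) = 3*a^2 + 27*a + 60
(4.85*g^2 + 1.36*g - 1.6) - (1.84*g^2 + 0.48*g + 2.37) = 3.01*g^2 + 0.88*g - 3.97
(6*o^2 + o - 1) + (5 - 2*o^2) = 4*o^2 + o + 4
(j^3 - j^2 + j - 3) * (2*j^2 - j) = 2*j^5 - 3*j^4 + 3*j^3 - 7*j^2 + 3*j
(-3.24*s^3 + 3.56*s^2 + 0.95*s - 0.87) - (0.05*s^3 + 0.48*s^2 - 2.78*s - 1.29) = -3.29*s^3 + 3.08*s^2 + 3.73*s + 0.42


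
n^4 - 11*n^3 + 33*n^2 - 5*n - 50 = (n - 5)^2*(n - 2)*(n + 1)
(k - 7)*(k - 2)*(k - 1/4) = k^3 - 37*k^2/4 + 65*k/4 - 7/2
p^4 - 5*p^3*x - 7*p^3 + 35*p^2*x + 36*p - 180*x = (p - 6)*(p - 3)*(p + 2)*(p - 5*x)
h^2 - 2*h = h*(h - 2)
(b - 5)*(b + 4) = b^2 - b - 20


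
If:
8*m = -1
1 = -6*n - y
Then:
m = -1/8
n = -y/6 - 1/6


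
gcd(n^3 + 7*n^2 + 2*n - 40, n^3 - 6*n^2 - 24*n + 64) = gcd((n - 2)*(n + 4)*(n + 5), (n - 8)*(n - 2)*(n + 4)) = n^2 + 2*n - 8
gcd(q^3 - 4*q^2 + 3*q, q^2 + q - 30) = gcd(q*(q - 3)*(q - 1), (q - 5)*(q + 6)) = 1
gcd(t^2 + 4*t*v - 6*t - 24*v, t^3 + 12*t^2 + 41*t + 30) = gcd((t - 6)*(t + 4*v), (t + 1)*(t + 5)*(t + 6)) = 1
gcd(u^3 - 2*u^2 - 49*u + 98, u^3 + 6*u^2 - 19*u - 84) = u + 7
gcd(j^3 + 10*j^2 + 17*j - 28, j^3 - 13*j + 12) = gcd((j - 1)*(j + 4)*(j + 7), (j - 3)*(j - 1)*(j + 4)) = j^2 + 3*j - 4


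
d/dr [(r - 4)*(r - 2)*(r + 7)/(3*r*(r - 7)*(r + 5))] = (-3*r^4 - 2*r^3 - 271*r^2 + 224*r + 1960)/(3*r^2*(r^4 - 4*r^3 - 66*r^2 + 140*r + 1225))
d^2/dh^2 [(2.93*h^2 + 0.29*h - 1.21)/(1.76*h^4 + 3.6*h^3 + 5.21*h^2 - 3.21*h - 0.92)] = (54.455808*h^8 + 122.166528*h^7 - 23.351136*h^6 + 7.14863999999966*h^5 - 28.41072*h^4 - 70.0732120000001*h^3 - 40.890174*h^2 + 105.712014*h - 33.288418)/(5.451776*h^12 + 33.45408*h^11 + 116.844288*h^10 + 214.889472*h^9 + 215.304912*h^8 - 43.229736*h^7 - 251.799943*h^6 - 222.460731*h^5 + 154.393479*h^4 + 68.381991*h^3 - 15.210084*h^2 - 8.150832*h - 0.778688)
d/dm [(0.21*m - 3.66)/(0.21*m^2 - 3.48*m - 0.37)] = (-0.0441*m^2 + 1.5372*m - 12.8145)/(0.0441*m^4 - 1.4616*m^3 + 11.955*m^2 + 2.5752*m + 0.1369)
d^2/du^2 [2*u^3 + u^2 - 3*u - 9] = 12*u + 2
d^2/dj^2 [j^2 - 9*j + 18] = 2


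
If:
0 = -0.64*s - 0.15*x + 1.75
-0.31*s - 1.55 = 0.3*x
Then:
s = 5.21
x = -10.55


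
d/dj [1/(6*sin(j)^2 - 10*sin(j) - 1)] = 2*(5 - 6*sin(j))*cos(j)/(-6*sin(j)^2 + 10*sin(j) + 1)^2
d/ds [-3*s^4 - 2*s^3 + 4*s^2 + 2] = 2*s*(-6*s^2 - 3*s + 4)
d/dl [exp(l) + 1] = exp(l)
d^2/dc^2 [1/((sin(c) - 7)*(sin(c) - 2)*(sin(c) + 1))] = (-9*sin(c)^5 + 97*sin(c)^4 - 351*sin(c)^3 + 469*sin(c)^2 - 528*sin(c) + 274)/((sin(c) - 7)^3*(sin(c) - 2)^3*(sin(c) + 1)^2)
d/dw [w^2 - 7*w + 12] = 2*w - 7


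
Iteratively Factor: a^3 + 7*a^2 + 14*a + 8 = (a + 4)*(a^2 + 3*a + 2) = (a + 2)*(a + 4)*(a + 1)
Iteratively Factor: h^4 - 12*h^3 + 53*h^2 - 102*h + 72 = (h - 4)*(h^3 - 8*h^2 + 21*h - 18) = (h - 4)*(h - 3)*(h^2 - 5*h + 6) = (h - 4)*(h - 3)*(h - 2)*(h - 3)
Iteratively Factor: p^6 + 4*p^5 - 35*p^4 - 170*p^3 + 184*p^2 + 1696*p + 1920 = (p - 5)*(p^5 + 9*p^4 + 10*p^3 - 120*p^2 - 416*p - 384) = (p - 5)*(p + 3)*(p^4 + 6*p^3 - 8*p^2 - 96*p - 128) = (p - 5)*(p + 2)*(p + 3)*(p^3 + 4*p^2 - 16*p - 64) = (p - 5)*(p - 4)*(p + 2)*(p + 3)*(p^2 + 8*p + 16) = (p - 5)*(p - 4)*(p + 2)*(p + 3)*(p + 4)*(p + 4)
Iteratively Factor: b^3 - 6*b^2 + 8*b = (b - 2)*(b^2 - 4*b) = b*(b - 2)*(b - 4)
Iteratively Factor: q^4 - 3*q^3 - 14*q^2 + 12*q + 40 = (q + 2)*(q^3 - 5*q^2 - 4*q + 20) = (q + 2)^2*(q^2 - 7*q + 10) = (q - 5)*(q + 2)^2*(q - 2)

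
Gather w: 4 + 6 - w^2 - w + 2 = -w^2 - w + 12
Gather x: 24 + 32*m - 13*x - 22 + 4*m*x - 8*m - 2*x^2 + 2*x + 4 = 24*m - 2*x^2 + x*(4*m - 11) + 6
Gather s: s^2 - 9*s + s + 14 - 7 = s^2 - 8*s + 7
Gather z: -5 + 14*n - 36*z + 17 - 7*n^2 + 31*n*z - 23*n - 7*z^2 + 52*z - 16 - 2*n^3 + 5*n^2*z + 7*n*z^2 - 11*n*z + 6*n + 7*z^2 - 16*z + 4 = -2*n^3 - 7*n^2 + 7*n*z^2 - 3*n + z*(5*n^2 + 20*n)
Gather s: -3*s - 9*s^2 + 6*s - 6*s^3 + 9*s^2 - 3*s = -6*s^3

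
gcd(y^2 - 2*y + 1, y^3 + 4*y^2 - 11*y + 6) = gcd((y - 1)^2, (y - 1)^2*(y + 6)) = y^2 - 2*y + 1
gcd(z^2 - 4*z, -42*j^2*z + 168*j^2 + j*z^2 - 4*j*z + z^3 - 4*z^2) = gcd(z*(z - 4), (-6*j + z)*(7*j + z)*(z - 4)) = z - 4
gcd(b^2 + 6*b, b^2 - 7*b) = b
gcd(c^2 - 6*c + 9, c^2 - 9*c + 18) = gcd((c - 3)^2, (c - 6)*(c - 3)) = c - 3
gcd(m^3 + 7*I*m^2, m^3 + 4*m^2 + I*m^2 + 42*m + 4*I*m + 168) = m + 7*I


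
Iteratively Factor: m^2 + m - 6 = (m + 3)*(m - 2)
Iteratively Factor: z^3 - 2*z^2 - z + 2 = (z - 1)*(z^2 - z - 2) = (z - 1)*(z + 1)*(z - 2)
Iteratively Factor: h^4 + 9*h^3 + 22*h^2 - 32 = (h + 4)*(h^3 + 5*h^2 + 2*h - 8) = (h + 2)*(h + 4)*(h^2 + 3*h - 4) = (h + 2)*(h + 4)^2*(h - 1)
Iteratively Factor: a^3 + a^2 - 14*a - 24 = (a - 4)*(a^2 + 5*a + 6) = (a - 4)*(a + 2)*(a + 3)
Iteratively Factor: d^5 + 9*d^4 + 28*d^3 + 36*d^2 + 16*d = (d)*(d^4 + 9*d^3 + 28*d^2 + 36*d + 16) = d*(d + 1)*(d^3 + 8*d^2 + 20*d + 16) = d*(d + 1)*(d + 2)*(d^2 + 6*d + 8) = d*(d + 1)*(d + 2)*(d + 4)*(d + 2)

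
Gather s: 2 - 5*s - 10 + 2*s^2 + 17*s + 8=2*s^2 + 12*s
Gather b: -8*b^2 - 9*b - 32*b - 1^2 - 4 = -8*b^2 - 41*b - 5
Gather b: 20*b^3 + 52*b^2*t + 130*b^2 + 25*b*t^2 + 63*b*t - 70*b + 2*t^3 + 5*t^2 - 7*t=20*b^3 + b^2*(52*t + 130) + b*(25*t^2 + 63*t - 70) + 2*t^3 + 5*t^2 - 7*t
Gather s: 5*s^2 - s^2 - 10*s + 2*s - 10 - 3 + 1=4*s^2 - 8*s - 12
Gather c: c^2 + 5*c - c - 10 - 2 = c^2 + 4*c - 12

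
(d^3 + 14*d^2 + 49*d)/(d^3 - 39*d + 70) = d*(d + 7)/(d^2 - 7*d + 10)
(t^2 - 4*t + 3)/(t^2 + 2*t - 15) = (t - 1)/(t + 5)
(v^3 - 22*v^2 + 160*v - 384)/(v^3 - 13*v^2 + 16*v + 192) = (v - 6)/(v + 3)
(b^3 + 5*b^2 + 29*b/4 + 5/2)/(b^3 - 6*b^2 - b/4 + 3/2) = (2*b^2 + 9*b + 10)/(2*b^2 - 13*b + 6)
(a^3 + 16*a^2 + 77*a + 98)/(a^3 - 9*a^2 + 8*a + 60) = (a^2 + 14*a + 49)/(a^2 - 11*a + 30)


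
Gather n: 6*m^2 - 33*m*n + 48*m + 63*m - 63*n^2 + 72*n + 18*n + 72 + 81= 6*m^2 + 111*m - 63*n^2 + n*(90 - 33*m) + 153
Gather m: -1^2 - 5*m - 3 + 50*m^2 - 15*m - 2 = 50*m^2 - 20*m - 6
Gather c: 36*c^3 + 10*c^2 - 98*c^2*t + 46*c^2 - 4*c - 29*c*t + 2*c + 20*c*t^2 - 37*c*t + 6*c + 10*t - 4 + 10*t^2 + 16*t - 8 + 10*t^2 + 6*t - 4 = 36*c^3 + c^2*(56 - 98*t) + c*(20*t^2 - 66*t + 4) + 20*t^2 + 32*t - 16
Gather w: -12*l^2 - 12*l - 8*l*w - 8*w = -12*l^2 - 12*l + w*(-8*l - 8)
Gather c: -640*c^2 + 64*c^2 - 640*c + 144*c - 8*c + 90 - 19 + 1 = -576*c^2 - 504*c + 72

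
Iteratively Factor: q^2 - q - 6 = (q + 2)*(q - 3)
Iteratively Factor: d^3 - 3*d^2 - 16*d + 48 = (d + 4)*(d^2 - 7*d + 12) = (d - 3)*(d + 4)*(d - 4)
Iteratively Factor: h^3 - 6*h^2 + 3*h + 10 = (h - 5)*(h^2 - h - 2) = (h - 5)*(h - 2)*(h + 1)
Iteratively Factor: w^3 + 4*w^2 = (w)*(w^2 + 4*w) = w*(w + 4)*(w)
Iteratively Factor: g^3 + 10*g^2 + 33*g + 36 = (g + 3)*(g^2 + 7*g + 12) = (g + 3)^2*(g + 4)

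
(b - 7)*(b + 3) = b^2 - 4*b - 21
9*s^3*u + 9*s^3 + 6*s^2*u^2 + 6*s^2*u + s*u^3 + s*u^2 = (3*s + u)^2*(s*u + s)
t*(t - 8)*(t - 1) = t^3 - 9*t^2 + 8*t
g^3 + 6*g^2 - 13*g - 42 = (g - 3)*(g + 2)*(g + 7)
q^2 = q^2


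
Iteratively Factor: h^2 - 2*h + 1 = (h - 1)*(h - 1)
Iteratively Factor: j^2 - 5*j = (j)*(j - 5)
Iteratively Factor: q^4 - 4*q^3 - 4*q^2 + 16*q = (q)*(q^3 - 4*q^2 - 4*q + 16) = q*(q + 2)*(q^2 - 6*q + 8) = q*(q - 2)*(q + 2)*(q - 4)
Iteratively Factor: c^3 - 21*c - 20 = (c - 5)*(c^2 + 5*c + 4) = (c - 5)*(c + 4)*(c + 1)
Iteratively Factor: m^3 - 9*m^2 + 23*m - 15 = (m - 5)*(m^2 - 4*m + 3) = (m - 5)*(m - 3)*(m - 1)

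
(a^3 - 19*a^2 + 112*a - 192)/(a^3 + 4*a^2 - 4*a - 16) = (a^3 - 19*a^2 + 112*a - 192)/(a^3 + 4*a^2 - 4*a - 16)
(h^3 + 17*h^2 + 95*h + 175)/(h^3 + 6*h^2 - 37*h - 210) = (h + 5)/(h - 6)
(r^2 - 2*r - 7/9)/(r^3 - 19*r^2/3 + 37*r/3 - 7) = (r + 1/3)/(r^2 - 4*r + 3)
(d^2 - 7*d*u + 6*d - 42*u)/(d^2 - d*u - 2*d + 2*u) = (d^2 - 7*d*u + 6*d - 42*u)/(d^2 - d*u - 2*d + 2*u)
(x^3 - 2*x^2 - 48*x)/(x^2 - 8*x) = x + 6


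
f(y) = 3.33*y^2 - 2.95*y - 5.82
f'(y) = 6.66*y - 2.95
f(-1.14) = 1.87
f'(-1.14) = -10.54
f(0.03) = -5.91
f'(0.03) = -2.75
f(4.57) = 50.25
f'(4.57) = 27.49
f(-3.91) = 56.62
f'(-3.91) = -28.99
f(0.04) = -5.93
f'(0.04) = -2.68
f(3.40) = 22.64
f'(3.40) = 19.69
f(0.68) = -6.29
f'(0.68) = 1.58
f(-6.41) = 149.91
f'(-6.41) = -45.64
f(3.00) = 15.30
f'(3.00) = 17.03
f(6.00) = 96.36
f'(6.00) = 37.01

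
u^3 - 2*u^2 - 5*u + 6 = (u - 3)*(u - 1)*(u + 2)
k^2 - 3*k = k*(k - 3)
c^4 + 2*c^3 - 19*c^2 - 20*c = c*(c - 4)*(c + 1)*(c + 5)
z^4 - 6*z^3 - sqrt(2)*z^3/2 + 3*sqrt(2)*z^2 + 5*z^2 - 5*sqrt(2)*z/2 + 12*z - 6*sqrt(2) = (z - 4)*(z - 3)*(z + 1)*(z - sqrt(2)/2)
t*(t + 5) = t^2 + 5*t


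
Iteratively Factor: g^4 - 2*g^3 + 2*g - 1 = (g + 1)*(g^3 - 3*g^2 + 3*g - 1) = (g - 1)*(g + 1)*(g^2 - 2*g + 1) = (g - 1)^2*(g + 1)*(g - 1)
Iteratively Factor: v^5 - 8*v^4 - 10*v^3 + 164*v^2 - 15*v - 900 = (v - 5)*(v^4 - 3*v^3 - 25*v^2 + 39*v + 180) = (v - 5)*(v - 4)*(v^3 + v^2 - 21*v - 45) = (v - 5)*(v - 4)*(v + 3)*(v^2 - 2*v - 15) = (v - 5)^2*(v - 4)*(v + 3)*(v + 3)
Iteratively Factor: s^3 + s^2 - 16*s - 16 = (s - 4)*(s^2 + 5*s + 4) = (s - 4)*(s + 4)*(s + 1)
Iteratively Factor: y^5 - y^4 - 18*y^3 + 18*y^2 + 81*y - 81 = (y - 1)*(y^4 - 18*y^2 + 81) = (y - 1)*(y + 3)*(y^3 - 3*y^2 - 9*y + 27) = (y - 3)*(y - 1)*(y + 3)*(y^2 - 9) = (y - 3)^2*(y - 1)*(y + 3)*(y + 3)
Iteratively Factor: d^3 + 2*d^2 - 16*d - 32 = (d + 2)*(d^2 - 16) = (d + 2)*(d + 4)*(d - 4)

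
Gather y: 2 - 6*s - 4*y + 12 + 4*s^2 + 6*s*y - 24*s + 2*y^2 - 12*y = 4*s^2 - 30*s + 2*y^2 + y*(6*s - 16) + 14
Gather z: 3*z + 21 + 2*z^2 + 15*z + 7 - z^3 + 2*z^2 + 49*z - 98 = -z^3 + 4*z^2 + 67*z - 70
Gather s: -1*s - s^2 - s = -s^2 - 2*s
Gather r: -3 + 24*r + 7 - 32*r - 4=-8*r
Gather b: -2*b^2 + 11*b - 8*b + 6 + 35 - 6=-2*b^2 + 3*b + 35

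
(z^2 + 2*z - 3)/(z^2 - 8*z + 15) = (z^2 + 2*z - 3)/(z^2 - 8*z + 15)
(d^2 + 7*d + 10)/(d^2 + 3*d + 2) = (d + 5)/(d + 1)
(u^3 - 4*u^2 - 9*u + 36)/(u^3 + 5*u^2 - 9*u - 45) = (u - 4)/(u + 5)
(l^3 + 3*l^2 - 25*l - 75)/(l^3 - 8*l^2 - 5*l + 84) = (l^2 - 25)/(l^2 - 11*l + 28)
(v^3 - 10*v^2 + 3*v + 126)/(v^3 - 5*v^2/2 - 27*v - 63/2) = 2*(v - 6)/(2*v + 3)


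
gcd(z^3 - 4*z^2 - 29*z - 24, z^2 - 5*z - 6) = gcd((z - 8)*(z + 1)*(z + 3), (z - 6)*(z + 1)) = z + 1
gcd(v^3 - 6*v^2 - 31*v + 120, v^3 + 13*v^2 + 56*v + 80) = v + 5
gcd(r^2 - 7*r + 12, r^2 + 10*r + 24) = 1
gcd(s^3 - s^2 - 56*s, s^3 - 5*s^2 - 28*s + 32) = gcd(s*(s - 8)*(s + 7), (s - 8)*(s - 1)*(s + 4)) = s - 8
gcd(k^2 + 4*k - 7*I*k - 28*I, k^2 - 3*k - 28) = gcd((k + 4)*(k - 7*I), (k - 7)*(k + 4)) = k + 4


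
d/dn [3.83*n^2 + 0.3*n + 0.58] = 7.66*n + 0.3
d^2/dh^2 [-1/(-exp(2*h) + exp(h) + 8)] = ((1 - 4*exp(h))*(-exp(2*h) + exp(h) + 8) - 2*(2*exp(h) - 1)^2*exp(h))*exp(h)/(-exp(2*h) + exp(h) + 8)^3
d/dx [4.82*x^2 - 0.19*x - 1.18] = 9.64*x - 0.19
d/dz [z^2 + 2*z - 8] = 2*z + 2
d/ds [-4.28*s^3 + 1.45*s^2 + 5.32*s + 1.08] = -12.84*s^2 + 2.9*s + 5.32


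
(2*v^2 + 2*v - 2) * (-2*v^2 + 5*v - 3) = -4*v^4 + 6*v^3 + 8*v^2 - 16*v + 6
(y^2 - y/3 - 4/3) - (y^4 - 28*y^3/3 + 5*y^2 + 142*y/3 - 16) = -y^4 + 28*y^3/3 - 4*y^2 - 143*y/3 + 44/3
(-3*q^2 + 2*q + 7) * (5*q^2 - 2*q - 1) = -15*q^4 + 16*q^3 + 34*q^2 - 16*q - 7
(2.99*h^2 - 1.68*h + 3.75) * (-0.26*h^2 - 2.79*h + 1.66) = -0.7774*h^4 - 7.9053*h^3 + 8.6756*h^2 - 13.2513*h + 6.225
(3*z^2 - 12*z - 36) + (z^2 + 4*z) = 4*z^2 - 8*z - 36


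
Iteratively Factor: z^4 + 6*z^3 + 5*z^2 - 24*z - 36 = (z - 2)*(z^3 + 8*z^2 + 21*z + 18) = (z - 2)*(z + 3)*(z^2 + 5*z + 6) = (z - 2)*(z + 2)*(z + 3)*(z + 3)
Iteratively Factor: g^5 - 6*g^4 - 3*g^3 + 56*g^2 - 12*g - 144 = (g + 2)*(g^4 - 8*g^3 + 13*g^2 + 30*g - 72) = (g - 4)*(g + 2)*(g^3 - 4*g^2 - 3*g + 18) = (g - 4)*(g + 2)^2*(g^2 - 6*g + 9) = (g - 4)*(g - 3)*(g + 2)^2*(g - 3)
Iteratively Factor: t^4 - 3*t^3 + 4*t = (t - 2)*(t^3 - t^2 - 2*t) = (t - 2)^2*(t^2 + t) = t*(t - 2)^2*(t + 1)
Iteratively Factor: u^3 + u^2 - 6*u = (u - 2)*(u^2 + 3*u) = (u - 2)*(u + 3)*(u)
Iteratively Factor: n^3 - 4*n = (n + 2)*(n^2 - 2*n) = n*(n + 2)*(n - 2)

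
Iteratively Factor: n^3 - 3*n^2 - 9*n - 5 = (n + 1)*(n^2 - 4*n - 5) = (n - 5)*(n + 1)*(n + 1)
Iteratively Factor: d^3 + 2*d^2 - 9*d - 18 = (d - 3)*(d^2 + 5*d + 6) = (d - 3)*(d + 2)*(d + 3)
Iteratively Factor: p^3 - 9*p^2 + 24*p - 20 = (p - 2)*(p^2 - 7*p + 10) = (p - 2)^2*(p - 5)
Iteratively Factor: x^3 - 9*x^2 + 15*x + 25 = (x - 5)*(x^2 - 4*x - 5) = (x - 5)^2*(x + 1)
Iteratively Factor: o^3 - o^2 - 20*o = (o + 4)*(o^2 - 5*o) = o*(o + 4)*(o - 5)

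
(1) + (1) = 2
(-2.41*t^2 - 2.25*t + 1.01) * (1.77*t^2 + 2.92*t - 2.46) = -4.2657*t^4 - 11.0197*t^3 + 1.1463*t^2 + 8.4842*t - 2.4846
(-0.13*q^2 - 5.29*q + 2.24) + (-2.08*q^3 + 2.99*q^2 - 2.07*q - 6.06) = -2.08*q^3 + 2.86*q^2 - 7.36*q - 3.82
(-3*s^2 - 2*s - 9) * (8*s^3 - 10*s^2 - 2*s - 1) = -24*s^5 + 14*s^4 - 46*s^3 + 97*s^2 + 20*s + 9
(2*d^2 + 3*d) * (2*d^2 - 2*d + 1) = 4*d^4 + 2*d^3 - 4*d^2 + 3*d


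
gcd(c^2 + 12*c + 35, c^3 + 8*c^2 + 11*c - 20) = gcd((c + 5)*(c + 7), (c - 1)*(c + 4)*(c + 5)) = c + 5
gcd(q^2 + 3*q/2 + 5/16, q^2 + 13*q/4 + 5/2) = q + 5/4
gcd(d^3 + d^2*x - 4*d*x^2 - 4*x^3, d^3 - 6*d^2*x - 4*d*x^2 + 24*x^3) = -d^2 + 4*x^2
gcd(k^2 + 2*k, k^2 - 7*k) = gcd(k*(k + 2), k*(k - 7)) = k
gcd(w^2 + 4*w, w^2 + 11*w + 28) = w + 4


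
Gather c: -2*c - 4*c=-6*c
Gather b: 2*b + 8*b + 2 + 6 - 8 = 10*b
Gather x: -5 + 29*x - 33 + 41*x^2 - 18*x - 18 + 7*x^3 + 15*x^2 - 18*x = 7*x^3 + 56*x^2 - 7*x - 56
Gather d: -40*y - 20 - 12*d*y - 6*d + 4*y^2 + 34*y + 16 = d*(-12*y - 6) + 4*y^2 - 6*y - 4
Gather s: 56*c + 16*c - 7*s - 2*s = 72*c - 9*s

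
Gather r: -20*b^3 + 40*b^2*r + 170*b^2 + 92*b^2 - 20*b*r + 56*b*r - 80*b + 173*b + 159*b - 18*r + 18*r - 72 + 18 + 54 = -20*b^3 + 262*b^2 + 252*b + r*(40*b^2 + 36*b)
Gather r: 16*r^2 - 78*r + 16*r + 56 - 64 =16*r^2 - 62*r - 8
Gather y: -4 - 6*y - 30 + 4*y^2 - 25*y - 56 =4*y^2 - 31*y - 90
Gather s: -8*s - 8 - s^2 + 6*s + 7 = -s^2 - 2*s - 1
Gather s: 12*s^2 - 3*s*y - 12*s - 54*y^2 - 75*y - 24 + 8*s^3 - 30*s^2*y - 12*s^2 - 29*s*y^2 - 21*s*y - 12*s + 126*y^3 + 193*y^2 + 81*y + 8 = 8*s^3 - 30*s^2*y + s*(-29*y^2 - 24*y - 24) + 126*y^3 + 139*y^2 + 6*y - 16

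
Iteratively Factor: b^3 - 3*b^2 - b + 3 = (b + 1)*(b^2 - 4*b + 3) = (b - 3)*(b + 1)*(b - 1)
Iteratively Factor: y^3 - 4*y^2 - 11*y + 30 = (y + 3)*(y^2 - 7*y + 10) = (y - 5)*(y + 3)*(y - 2)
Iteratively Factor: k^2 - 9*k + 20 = (k - 4)*(k - 5)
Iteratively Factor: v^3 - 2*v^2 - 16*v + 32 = (v + 4)*(v^2 - 6*v + 8) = (v - 2)*(v + 4)*(v - 4)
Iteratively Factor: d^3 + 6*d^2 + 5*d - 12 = (d + 4)*(d^2 + 2*d - 3) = (d + 3)*(d + 4)*(d - 1)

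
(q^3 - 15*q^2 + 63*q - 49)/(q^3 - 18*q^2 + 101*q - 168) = (q^2 - 8*q + 7)/(q^2 - 11*q + 24)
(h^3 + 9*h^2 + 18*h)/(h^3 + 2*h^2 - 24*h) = (h + 3)/(h - 4)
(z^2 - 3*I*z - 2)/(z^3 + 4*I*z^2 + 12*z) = (z - I)/(z*(z + 6*I))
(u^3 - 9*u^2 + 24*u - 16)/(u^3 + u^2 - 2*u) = (u^2 - 8*u + 16)/(u*(u + 2))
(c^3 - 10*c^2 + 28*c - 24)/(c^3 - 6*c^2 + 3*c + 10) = (c^2 - 8*c + 12)/(c^2 - 4*c - 5)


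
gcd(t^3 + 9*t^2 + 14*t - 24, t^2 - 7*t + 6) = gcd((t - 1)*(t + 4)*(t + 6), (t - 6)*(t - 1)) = t - 1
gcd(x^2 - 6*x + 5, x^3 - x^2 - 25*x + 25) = x^2 - 6*x + 5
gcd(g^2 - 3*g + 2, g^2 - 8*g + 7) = g - 1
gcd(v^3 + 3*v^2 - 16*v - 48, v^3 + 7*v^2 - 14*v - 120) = v - 4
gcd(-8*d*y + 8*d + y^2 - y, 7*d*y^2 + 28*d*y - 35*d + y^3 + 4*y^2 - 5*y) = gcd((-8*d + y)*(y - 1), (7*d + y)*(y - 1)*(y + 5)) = y - 1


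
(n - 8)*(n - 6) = n^2 - 14*n + 48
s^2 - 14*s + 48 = (s - 8)*(s - 6)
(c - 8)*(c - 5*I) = c^2 - 8*c - 5*I*c + 40*I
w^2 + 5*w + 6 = (w + 2)*(w + 3)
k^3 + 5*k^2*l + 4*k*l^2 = k*(k + l)*(k + 4*l)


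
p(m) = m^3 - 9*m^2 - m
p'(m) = 3*m^2 - 18*m - 1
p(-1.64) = -26.98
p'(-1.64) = 36.59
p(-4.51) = -270.28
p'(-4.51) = 141.20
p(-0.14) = -0.04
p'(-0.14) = 1.58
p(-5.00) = -345.00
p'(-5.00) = 164.00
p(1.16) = -11.71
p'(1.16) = -17.84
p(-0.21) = -0.20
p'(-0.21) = 2.91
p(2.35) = -39.07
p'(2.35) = -26.73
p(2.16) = -34.07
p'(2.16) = -25.88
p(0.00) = 0.00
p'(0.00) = -1.00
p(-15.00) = -5385.00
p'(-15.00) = 944.00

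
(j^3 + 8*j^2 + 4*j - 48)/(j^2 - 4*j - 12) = (-j^3 - 8*j^2 - 4*j + 48)/(-j^2 + 4*j + 12)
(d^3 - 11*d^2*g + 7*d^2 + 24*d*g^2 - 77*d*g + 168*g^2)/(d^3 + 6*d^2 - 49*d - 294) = (d^2 - 11*d*g + 24*g^2)/(d^2 - d - 42)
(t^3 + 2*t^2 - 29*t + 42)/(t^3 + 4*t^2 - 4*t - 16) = (t^2 + 4*t - 21)/(t^2 + 6*t + 8)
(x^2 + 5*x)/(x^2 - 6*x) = (x + 5)/(x - 6)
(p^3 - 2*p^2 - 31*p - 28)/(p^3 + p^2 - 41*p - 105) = (p^2 + 5*p + 4)/(p^2 + 8*p + 15)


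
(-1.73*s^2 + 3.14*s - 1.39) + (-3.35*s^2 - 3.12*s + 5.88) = -5.08*s^2 + 0.02*s + 4.49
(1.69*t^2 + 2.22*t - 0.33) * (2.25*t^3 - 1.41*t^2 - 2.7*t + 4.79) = 3.8025*t^5 + 2.6121*t^4 - 8.4357*t^3 + 2.5664*t^2 + 11.5248*t - 1.5807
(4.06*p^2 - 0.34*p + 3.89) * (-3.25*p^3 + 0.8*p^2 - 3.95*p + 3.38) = -13.195*p^5 + 4.353*p^4 - 28.9515*p^3 + 18.1778*p^2 - 16.5147*p + 13.1482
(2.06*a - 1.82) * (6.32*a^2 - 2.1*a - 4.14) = 13.0192*a^3 - 15.8284*a^2 - 4.7064*a + 7.5348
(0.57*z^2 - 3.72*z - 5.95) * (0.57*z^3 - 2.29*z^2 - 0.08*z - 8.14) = 0.3249*z^5 - 3.4257*z^4 + 5.0817*z^3 + 9.2833*z^2 + 30.7568*z + 48.433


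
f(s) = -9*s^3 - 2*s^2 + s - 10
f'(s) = -27*s^2 - 4*s + 1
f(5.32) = -1416.40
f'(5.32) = -784.44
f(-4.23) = 631.17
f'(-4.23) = -465.19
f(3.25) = -336.83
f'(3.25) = -297.19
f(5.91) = -1931.77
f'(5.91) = -965.70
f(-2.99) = 209.71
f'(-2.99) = -228.42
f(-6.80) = 2720.61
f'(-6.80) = -1220.28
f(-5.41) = 1351.12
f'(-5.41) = -767.60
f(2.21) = -114.70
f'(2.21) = -139.71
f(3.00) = -268.00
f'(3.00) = -254.00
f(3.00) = -268.00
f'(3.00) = -254.00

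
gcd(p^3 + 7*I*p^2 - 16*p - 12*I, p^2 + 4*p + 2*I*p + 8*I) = p + 2*I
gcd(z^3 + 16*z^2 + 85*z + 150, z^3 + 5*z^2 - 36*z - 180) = z^2 + 11*z + 30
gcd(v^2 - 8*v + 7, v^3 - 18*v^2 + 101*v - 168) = v - 7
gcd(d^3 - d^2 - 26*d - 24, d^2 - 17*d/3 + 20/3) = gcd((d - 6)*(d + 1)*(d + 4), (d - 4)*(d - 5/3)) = 1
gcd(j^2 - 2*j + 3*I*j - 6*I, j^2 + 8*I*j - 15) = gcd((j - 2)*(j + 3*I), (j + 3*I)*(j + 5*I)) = j + 3*I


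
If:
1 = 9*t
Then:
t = 1/9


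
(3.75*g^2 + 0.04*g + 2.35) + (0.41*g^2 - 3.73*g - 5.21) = 4.16*g^2 - 3.69*g - 2.86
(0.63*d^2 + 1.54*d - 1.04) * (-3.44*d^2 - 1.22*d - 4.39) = -2.1672*d^4 - 6.0662*d^3 - 1.0669*d^2 - 5.4918*d + 4.5656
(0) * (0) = 0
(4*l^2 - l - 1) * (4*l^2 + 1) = 16*l^4 - 4*l^3 - l - 1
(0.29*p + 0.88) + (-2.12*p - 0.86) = 0.02 - 1.83*p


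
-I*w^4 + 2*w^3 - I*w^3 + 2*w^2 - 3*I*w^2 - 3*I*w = w*(w - I)*(w + 3*I)*(-I*w - I)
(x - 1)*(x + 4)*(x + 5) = x^3 + 8*x^2 + 11*x - 20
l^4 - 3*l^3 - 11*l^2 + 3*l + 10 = (l - 5)*(l - 1)*(l + 1)*(l + 2)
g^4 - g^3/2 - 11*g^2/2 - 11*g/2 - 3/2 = (g - 3)*(g + 1/2)*(g + 1)^2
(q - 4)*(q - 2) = q^2 - 6*q + 8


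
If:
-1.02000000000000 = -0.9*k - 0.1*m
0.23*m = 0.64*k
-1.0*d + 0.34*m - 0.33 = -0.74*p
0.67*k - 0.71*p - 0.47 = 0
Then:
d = 0.60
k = 0.87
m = 2.41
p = 0.15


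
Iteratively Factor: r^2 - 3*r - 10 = (r + 2)*(r - 5)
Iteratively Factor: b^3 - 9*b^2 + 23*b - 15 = (b - 1)*(b^2 - 8*b + 15) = (b - 5)*(b - 1)*(b - 3)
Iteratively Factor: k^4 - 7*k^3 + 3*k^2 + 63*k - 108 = (k - 4)*(k^3 - 3*k^2 - 9*k + 27) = (k - 4)*(k + 3)*(k^2 - 6*k + 9) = (k - 4)*(k - 3)*(k + 3)*(k - 3)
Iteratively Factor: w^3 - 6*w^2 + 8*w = (w - 4)*(w^2 - 2*w) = w*(w - 4)*(w - 2)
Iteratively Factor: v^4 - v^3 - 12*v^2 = (v + 3)*(v^3 - 4*v^2) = v*(v + 3)*(v^2 - 4*v) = v^2*(v + 3)*(v - 4)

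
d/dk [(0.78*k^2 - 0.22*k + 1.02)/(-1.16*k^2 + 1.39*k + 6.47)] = (0.829*k^2 + 12.4596*k - 2.8412)/(1.3456*k^4 - 3.2248*k^3 - 13.0783*k^2 + 17.9866*k + 41.8609)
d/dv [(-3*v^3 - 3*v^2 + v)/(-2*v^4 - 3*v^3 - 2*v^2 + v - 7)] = (-6*v^6 - 12*v^5 + 3*v^4 + 62*v^2 + 42*v - 7)/(4*v^8 + 12*v^7 + 17*v^6 + 8*v^5 + 26*v^4 + 38*v^3 + 29*v^2 - 14*v + 49)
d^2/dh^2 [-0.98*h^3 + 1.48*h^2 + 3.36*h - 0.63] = 2.96 - 5.88*h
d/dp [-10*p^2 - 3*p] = -20*p - 3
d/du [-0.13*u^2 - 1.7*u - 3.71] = -0.26*u - 1.7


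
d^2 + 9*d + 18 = (d + 3)*(d + 6)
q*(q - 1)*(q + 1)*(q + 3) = q^4 + 3*q^3 - q^2 - 3*q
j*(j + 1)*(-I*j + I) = -I*j^3 + I*j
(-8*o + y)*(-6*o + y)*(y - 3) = 48*o^2*y - 144*o^2 - 14*o*y^2 + 42*o*y + y^3 - 3*y^2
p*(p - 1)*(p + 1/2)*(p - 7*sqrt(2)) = p^4 - 7*sqrt(2)*p^3 - p^3/2 - p^2/2 + 7*sqrt(2)*p^2/2 + 7*sqrt(2)*p/2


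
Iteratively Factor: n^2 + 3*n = (n + 3)*(n)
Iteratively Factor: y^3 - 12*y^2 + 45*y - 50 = (y - 2)*(y^2 - 10*y + 25) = (y - 5)*(y - 2)*(y - 5)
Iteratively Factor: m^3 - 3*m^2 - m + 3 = (m - 1)*(m^2 - 2*m - 3) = (m - 3)*(m - 1)*(m + 1)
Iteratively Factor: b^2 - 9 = (b - 3)*(b + 3)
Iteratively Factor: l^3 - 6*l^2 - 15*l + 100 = (l + 4)*(l^2 - 10*l + 25) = (l - 5)*(l + 4)*(l - 5)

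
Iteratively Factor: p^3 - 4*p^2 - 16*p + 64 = (p - 4)*(p^2 - 16) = (p - 4)*(p + 4)*(p - 4)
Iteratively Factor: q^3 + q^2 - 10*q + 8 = (q - 2)*(q^2 + 3*q - 4) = (q - 2)*(q - 1)*(q + 4)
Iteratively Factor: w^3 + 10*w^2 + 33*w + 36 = (w + 3)*(w^2 + 7*w + 12) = (w + 3)*(w + 4)*(w + 3)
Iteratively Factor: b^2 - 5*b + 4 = (b - 4)*(b - 1)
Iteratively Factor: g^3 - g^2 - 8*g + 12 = (g - 2)*(g^2 + g - 6) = (g - 2)*(g + 3)*(g - 2)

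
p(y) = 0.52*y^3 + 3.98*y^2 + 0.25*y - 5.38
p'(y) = 1.56*y^2 + 7.96*y + 0.25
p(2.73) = 35.55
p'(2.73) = 33.61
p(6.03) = 254.86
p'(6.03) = 104.97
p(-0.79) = -3.35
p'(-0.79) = -5.06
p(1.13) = 0.73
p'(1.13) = 11.24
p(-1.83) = 4.30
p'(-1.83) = -9.09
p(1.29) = 2.68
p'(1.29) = 13.11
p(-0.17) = -5.31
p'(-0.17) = -1.06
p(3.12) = 49.94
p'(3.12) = 40.27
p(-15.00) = -868.63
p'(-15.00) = 231.85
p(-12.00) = -333.82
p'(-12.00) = 129.37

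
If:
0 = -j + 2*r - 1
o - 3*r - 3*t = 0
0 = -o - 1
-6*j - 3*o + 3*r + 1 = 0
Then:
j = 11/9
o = -1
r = 10/9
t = -13/9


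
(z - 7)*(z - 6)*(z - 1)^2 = z^4 - 15*z^3 + 69*z^2 - 97*z + 42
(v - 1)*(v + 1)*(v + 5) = v^3 + 5*v^2 - v - 5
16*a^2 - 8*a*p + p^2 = (-4*a + p)^2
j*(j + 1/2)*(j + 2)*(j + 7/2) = j^4 + 6*j^3 + 39*j^2/4 + 7*j/2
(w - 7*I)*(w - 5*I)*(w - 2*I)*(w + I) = w^4 - 13*I*w^3 - 45*w^2 + 11*I*w - 70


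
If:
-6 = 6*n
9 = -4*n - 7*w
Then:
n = -1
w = -5/7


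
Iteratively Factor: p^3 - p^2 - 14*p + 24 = (p - 2)*(p^2 + p - 12) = (p - 3)*(p - 2)*(p + 4)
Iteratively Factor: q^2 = (q)*(q)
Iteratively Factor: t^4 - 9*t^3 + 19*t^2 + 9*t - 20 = (t + 1)*(t^3 - 10*t^2 + 29*t - 20) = (t - 5)*(t + 1)*(t^2 - 5*t + 4) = (t - 5)*(t - 1)*(t + 1)*(t - 4)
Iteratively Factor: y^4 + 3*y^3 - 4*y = (y)*(y^3 + 3*y^2 - 4) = y*(y + 2)*(y^2 + y - 2) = y*(y - 1)*(y + 2)*(y + 2)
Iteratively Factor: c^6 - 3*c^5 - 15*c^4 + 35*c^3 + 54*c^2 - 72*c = (c - 1)*(c^5 - 2*c^4 - 17*c^3 + 18*c^2 + 72*c) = (c - 3)*(c - 1)*(c^4 + c^3 - 14*c^2 - 24*c) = (c - 4)*(c - 3)*(c - 1)*(c^3 + 5*c^2 + 6*c) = (c - 4)*(c - 3)*(c - 1)*(c + 3)*(c^2 + 2*c) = (c - 4)*(c - 3)*(c - 1)*(c + 2)*(c + 3)*(c)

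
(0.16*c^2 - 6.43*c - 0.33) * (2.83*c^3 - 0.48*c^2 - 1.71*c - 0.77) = 0.4528*c^5 - 18.2737*c^4 + 1.8789*c^3 + 11.0305*c^2 + 5.5154*c + 0.2541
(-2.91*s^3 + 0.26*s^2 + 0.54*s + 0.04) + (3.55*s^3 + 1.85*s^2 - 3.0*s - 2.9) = 0.64*s^3 + 2.11*s^2 - 2.46*s - 2.86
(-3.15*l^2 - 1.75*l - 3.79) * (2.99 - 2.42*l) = 7.623*l^3 - 5.1835*l^2 + 3.9393*l - 11.3321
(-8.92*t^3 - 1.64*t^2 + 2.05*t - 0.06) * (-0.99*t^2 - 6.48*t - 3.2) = 8.8308*t^5 + 59.4252*t^4 + 37.1417*t^3 - 7.9766*t^2 - 6.1712*t + 0.192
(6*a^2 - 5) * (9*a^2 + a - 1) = 54*a^4 + 6*a^3 - 51*a^2 - 5*a + 5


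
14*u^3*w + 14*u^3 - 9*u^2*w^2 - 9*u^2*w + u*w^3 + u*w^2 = (-7*u + w)*(-2*u + w)*(u*w + u)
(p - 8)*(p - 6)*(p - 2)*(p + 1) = p^4 - 15*p^3 + 60*p^2 - 20*p - 96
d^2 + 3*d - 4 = (d - 1)*(d + 4)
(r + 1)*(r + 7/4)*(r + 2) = r^3 + 19*r^2/4 + 29*r/4 + 7/2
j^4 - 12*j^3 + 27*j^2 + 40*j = j*(j - 8)*(j - 5)*(j + 1)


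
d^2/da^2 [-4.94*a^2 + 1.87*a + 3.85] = -9.88000000000000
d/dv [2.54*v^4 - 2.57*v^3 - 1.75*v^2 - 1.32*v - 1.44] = 10.16*v^3 - 7.71*v^2 - 3.5*v - 1.32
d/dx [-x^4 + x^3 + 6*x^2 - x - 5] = -4*x^3 + 3*x^2 + 12*x - 1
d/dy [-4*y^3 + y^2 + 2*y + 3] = -12*y^2 + 2*y + 2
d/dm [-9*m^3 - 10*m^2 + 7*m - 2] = -27*m^2 - 20*m + 7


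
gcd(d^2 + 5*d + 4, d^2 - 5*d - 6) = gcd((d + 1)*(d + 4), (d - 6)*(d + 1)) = d + 1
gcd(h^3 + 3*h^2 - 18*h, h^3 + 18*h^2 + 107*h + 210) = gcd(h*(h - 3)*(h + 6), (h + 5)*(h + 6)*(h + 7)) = h + 6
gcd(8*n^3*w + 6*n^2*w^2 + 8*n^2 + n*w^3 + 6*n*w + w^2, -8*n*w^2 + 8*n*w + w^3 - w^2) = 1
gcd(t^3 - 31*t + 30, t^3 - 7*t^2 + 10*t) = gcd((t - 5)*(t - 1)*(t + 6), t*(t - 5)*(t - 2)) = t - 5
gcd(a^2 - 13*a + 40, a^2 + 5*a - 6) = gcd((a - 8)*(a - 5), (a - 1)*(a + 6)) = 1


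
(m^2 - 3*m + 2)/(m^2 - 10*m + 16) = (m - 1)/(m - 8)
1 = 1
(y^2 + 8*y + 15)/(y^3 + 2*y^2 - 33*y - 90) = 1/(y - 6)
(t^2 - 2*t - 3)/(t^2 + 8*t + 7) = (t - 3)/(t + 7)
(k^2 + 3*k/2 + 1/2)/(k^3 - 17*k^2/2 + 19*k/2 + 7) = (k + 1)/(k^2 - 9*k + 14)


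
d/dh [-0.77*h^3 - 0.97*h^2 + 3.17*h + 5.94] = -2.31*h^2 - 1.94*h + 3.17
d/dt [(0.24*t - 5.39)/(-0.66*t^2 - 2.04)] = (0.1584*t^2 - 7.1148*t - 0.4896)/(0.4356*t^4 + 2.6928*t^2 + 4.1616)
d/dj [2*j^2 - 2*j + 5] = 4*j - 2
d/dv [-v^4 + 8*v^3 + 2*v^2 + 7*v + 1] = -4*v^3 + 24*v^2 + 4*v + 7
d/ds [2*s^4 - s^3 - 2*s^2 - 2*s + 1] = 8*s^3 - 3*s^2 - 4*s - 2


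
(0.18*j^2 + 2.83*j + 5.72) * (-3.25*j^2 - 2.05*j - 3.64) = -0.585*j^4 - 9.5665*j^3 - 25.0467*j^2 - 22.0272*j - 20.8208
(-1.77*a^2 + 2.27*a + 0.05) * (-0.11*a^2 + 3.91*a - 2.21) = 0.1947*a^4 - 7.1704*a^3 + 12.7819*a^2 - 4.8212*a - 0.1105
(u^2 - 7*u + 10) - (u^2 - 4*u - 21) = 31 - 3*u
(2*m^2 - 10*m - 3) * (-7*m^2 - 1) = -14*m^4 + 70*m^3 + 19*m^2 + 10*m + 3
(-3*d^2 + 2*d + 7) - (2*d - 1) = 8 - 3*d^2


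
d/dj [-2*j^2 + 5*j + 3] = 5 - 4*j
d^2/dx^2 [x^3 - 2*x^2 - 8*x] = 6*x - 4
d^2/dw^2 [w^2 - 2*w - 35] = 2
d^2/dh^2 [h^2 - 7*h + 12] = 2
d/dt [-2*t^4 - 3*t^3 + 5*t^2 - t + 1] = -8*t^3 - 9*t^2 + 10*t - 1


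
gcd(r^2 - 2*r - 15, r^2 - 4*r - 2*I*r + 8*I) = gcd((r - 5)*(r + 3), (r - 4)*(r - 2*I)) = 1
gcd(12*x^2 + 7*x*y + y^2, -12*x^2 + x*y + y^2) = 4*x + y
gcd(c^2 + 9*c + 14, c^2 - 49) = c + 7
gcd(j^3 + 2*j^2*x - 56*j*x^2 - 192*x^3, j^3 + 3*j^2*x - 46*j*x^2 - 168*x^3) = j^2 + 10*j*x + 24*x^2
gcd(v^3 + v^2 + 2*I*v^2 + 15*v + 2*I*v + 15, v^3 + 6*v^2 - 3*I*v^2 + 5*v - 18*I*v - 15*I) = v^2 + v*(1 - 3*I) - 3*I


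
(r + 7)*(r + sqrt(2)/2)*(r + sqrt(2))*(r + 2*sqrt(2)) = r^4 + 7*sqrt(2)*r^3/2 + 7*r^3 + 7*r^2 + 49*sqrt(2)*r^2/2 + 2*sqrt(2)*r + 49*r + 14*sqrt(2)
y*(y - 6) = y^2 - 6*y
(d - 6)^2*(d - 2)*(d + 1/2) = d^4 - 27*d^3/2 + 53*d^2 - 42*d - 36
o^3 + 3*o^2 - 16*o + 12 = (o - 2)*(o - 1)*(o + 6)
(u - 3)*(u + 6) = u^2 + 3*u - 18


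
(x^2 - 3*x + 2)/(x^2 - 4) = (x - 1)/(x + 2)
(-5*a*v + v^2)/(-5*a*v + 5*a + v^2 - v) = v/(v - 1)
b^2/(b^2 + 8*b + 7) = b^2/(b^2 + 8*b + 7)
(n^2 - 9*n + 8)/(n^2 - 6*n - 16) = (n - 1)/(n + 2)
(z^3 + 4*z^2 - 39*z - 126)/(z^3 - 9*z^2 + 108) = (z + 7)/(z - 6)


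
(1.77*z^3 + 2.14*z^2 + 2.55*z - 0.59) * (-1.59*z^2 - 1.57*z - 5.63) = -2.8143*z^5 - 6.1815*z^4 - 17.3794*z^3 - 15.1136*z^2 - 13.4302*z + 3.3217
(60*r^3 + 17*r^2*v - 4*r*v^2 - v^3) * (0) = 0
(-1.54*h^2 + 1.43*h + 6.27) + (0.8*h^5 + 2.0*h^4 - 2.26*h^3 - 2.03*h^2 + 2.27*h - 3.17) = 0.8*h^5 + 2.0*h^4 - 2.26*h^3 - 3.57*h^2 + 3.7*h + 3.1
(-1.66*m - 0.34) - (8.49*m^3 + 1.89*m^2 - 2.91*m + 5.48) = -8.49*m^3 - 1.89*m^2 + 1.25*m - 5.82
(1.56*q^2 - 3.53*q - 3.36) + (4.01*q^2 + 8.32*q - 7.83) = 5.57*q^2 + 4.79*q - 11.19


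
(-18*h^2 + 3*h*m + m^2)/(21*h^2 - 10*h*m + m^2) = (-6*h - m)/(7*h - m)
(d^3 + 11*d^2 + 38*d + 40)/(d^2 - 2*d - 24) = (d^2 + 7*d + 10)/(d - 6)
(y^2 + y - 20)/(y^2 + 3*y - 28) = (y + 5)/(y + 7)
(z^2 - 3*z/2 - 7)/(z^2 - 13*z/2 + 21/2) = (z + 2)/(z - 3)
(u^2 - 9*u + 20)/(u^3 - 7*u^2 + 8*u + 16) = (u - 5)/(u^2 - 3*u - 4)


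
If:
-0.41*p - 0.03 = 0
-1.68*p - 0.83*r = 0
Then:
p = -0.07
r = 0.15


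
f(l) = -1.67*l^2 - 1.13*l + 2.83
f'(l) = -3.34*l - 1.13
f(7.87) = -109.50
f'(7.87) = -27.42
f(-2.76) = -6.77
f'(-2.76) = 8.09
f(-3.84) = -17.46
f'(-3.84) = 11.70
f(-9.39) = -133.81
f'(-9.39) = 30.23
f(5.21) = -48.39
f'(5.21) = -18.53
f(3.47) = -21.20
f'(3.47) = -12.72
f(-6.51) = -60.59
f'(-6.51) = 20.61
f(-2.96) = -8.46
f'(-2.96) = 8.76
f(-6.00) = -50.51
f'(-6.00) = 18.91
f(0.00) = 2.83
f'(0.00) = -1.13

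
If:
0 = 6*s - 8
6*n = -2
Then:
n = -1/3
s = 4/3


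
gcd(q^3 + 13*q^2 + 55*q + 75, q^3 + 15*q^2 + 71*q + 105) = q^2 + 8*q + 15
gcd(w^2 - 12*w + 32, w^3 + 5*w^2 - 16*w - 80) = w - 4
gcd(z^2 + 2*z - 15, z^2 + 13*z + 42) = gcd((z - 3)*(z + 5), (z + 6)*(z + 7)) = 1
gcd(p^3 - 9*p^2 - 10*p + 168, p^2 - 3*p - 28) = p^2 - 3*p - 28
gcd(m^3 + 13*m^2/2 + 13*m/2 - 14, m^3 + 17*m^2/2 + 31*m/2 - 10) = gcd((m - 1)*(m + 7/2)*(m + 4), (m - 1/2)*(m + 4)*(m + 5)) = m + 4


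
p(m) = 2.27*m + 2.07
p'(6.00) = 2.27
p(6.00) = 15.69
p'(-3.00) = 2.27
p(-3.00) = -4.74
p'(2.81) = 2.27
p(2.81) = 8.45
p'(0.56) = 2.27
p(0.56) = 3.34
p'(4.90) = 2.27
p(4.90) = 13.19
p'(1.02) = 2.27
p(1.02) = 4.39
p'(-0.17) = 2.27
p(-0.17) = 1.68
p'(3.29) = 2.27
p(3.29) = 9.54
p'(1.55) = 2.27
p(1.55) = 5.59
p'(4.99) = 2.27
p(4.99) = 13.40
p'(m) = 2.27000000000000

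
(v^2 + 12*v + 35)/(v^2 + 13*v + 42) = (v + 5)/(v + 6)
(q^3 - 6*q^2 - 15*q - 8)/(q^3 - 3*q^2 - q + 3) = (q^2 - 7*q - 8)/(q^2 - 4*q + 3)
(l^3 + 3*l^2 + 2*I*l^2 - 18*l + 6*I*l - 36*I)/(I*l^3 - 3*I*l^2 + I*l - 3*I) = (-I*l^2 + l*(2 - 6*I) + 12)/(l^2 + 1)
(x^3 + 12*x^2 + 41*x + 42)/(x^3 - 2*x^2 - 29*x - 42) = (x + 7)/(x - 7)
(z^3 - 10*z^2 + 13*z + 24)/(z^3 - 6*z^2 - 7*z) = (z^2 - 11*z + 24)/(z*(z - 7))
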